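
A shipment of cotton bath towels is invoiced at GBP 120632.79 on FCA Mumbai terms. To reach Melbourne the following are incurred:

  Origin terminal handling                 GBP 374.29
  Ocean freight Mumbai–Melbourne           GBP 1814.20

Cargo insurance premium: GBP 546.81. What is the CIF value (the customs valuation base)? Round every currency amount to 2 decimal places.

CIF value: GBP 123368.09

CIF = FCA price + pre-shipment costs + freight + insurance
CIF = 120632.79 + 374.29 + 1814.20 + 546.81 = 123368.09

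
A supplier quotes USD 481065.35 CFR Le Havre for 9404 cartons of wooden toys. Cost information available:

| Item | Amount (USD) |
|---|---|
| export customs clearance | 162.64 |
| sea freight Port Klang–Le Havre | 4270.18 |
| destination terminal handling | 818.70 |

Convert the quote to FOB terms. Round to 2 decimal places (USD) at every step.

Not relevant to the conversion: export clearance — on the seller under both CFR and FOB; already in the CFR price and stays in the FOB price. destination terminal — on the buyer under both terms; not part of either seller's price.
From CFR to FOB, the seller no longer bears: freight.
FOB price = 481065.35 − 4270.18 = 476795.17

FOB price: USD 476795.17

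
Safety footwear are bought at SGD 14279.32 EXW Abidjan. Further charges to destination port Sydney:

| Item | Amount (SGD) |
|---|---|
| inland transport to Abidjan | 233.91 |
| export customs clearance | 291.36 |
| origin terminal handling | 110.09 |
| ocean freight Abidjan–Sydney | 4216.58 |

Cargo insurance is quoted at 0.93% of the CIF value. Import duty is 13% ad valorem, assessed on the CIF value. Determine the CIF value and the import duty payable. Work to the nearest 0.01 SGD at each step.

Let C be the CIF value. C = EXW price + pre-shipment costs + freight + 0.93% × C
C − 0.93% × C = 14279.32 + 233.91 + 291.36 + 110.09 + 4216.58
0.9907 × C = 19131.26
C = 19131.26 / 0.9907 = 19310.85
Insurance premium = 0.93% × 19310.85 = 179.59
Import duty = 19310.85 × 13% = 2510.41

CIF value: SGD 19310.85; import duty: SGD 2510.41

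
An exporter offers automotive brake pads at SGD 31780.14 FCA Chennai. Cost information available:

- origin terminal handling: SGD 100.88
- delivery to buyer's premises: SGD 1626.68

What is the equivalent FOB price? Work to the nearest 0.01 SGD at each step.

FOB price: SGD 31881.02

Not relevant to the conversion: delivery — on the buyer under both terms; not part of either seller's price.
From FCA to FOB, the seller additionally bears: origin terminal.
FOB price = 31780.14 + 100.88 = 31881.02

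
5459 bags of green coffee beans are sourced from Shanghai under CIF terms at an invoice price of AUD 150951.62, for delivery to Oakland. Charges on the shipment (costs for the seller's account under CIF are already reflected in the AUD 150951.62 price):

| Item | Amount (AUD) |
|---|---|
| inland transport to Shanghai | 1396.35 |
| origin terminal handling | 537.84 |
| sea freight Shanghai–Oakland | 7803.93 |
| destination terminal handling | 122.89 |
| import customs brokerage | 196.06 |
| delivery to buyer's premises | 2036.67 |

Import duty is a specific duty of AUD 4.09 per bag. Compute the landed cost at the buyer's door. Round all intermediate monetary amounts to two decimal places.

Total landed cost: AUD 175634.55

CIF: the seller pays costs through ocean freight and marine insurance to the destination port.
Already in the invoice (seller's account under CIF): inland to port, origin terminal, freight — exclude.
The CIF price already equals the CIF value: 150951.62
Import duty = 5459 × 4.09 = 22327.31
Buyer bears: destination terminal 122.89 + brokerage 196.06 + delivery 2036.67 + duty 22327.31 = 24682.93
Landed cost = invoice 150951.62 + 24682.93 = 175634.55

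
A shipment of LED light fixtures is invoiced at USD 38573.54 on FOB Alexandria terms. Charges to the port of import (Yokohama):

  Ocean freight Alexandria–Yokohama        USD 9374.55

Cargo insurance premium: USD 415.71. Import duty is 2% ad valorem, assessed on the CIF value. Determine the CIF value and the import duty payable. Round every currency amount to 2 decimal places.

CIF value: USD 48363.80; import duty: USD 967.28

CIF = FOB price + freight + insurance
CIF = 38573.54 + 9374.55 + 415.71 = 48363.80
Import duty = 48363.80 × 2% = 967.28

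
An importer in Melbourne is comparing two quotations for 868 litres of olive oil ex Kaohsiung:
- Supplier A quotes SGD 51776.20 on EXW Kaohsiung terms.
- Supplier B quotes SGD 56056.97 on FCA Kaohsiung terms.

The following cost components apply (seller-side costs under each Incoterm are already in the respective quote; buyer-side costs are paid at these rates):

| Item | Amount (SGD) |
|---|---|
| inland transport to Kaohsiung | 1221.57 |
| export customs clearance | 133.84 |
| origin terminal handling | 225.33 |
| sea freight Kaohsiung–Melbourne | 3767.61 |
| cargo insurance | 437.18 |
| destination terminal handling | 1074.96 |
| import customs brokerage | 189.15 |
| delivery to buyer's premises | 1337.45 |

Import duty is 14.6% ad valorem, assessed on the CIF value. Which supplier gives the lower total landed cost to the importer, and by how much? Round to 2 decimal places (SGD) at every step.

Supplier A (EXW):
CIF value = EXW price + inland to port + export clearance + origin terminal + freight + insurance = 51776.20 + 1221.57 + 133.84 + 225.33 + 3767.61 + 437.18 = 57561.73
Import duty = 57561.73 × 14.6% = 8404.01
Buyer bears (A): 1221.57 + 133.84 + 225.33 + 3767.61 + 437.18 + 1074.96 + 189.15 + 1337.45 = 8387.09
Landed cost (A) = invoice 51776.20 + 8387.09 + duty 8404.01 = 68567.30
Supplier B (FCA):
CIF value = FCA price + origin terminal + freight + insurance = 56056.97 + 225.33 + 3767.61 + 437.18 = 60487.09
Import duty = 60487.09 × 14.6% = 8831.12
Buyer bears (B): 225.33 + 3767.61 + 437.18 + 1074.96 + 189.15 + 1337.45 = 7031.68
Landed cost (B) = invoice 56056.97 + 7031.68 + duty 8831.12 = 71919.77
Difference = |68567.30 − 71919.77| = 3352.47

Supplier A is cheaper by SGD 3352.47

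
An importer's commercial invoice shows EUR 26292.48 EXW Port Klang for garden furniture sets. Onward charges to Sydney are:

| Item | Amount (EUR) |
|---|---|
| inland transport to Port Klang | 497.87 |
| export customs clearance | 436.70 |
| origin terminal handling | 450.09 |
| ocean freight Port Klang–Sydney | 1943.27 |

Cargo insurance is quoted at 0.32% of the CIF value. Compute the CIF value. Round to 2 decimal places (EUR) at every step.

Let C be the CIF value. C = EXW price + pre-shipment costs + freight + 0.32% × C
C − 0.32% × C = 26292.48 + 497.87 + 436.70 + 450.09 + 1943.27
0.9968 × C = 29620.41
C = 29620.41 / 0.9968 = 29715.50
Insurance premium = 0.32% × 29715.50 = 95.09

CIF value: EUR 29715.50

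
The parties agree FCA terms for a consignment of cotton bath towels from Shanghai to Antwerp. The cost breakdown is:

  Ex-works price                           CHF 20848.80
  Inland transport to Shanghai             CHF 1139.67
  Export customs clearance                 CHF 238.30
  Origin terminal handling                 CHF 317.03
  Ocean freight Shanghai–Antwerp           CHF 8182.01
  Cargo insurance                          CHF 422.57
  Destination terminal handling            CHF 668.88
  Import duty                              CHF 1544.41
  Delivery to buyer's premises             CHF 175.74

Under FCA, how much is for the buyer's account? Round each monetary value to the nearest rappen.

FCA: the seller delivers export-cleared goods to the carrier; the buyer bears costs from that point.
Seller's account: goods 20848.80 + inland to port 1139.67 + export clearance 238.30 = 22226.77
Buyer's account: origin terminal 317.03 + freight 8182.01 + insurance 422.57 + destination terminal 668.88 + duty 1544.41 + delivery 175.74 = 11310.64

Buyer's account: CHF 11310.64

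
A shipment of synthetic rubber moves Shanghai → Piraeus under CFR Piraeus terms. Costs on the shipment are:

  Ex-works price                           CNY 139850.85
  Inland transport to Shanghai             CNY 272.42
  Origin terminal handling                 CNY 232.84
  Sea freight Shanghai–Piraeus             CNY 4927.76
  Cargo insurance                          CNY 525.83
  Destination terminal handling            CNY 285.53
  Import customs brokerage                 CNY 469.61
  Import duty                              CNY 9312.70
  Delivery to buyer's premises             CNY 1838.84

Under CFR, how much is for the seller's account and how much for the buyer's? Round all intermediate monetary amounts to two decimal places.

CFR: the seller pays costs through ocean freight to the destination port, but not insurance.
Seller's account: goods 139850.85 + inland to port 272.42 + origin terminal 232.84 + freight 4927.76 = 145283.87
Buyer's account: insurance 525.83 + destination terminal 285.53 + brokerage 469.61 + duty 9312.70 + delivery 1838.84 = 12432.51

Seller: CNY 145283.87; buyer: CNY 12432.51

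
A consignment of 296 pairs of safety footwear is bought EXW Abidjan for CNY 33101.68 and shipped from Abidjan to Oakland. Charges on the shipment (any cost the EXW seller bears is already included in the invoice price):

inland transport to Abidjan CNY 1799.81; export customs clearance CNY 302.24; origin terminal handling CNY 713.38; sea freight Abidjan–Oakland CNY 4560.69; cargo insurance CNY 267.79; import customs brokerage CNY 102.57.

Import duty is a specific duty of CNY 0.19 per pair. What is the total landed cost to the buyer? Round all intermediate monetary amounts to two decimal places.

Total landed cost: CNY 40904.40

EXW: the seller makes goods available at their premises; the buyer bears all onward costs.
CIF value = EXW price + inland to port + export clearance + origin terminal + freight + insurance = 33101.68 + 1799.81 + 302.24 + 713.38 + 4560.69 + 267.79 = 40745.59
Import duty = 296 × 0.19 = 56.24
Buyer bears: inland to port 1799.81 + export clearance 302.24 + origin terminal 713.38 + freight 4560.69 + insurance 267.79 + brokerage 102.57 + duty 56.24 = 7802.72
Landed cost = invoice 33101.68 + 7802.72 = 40904.40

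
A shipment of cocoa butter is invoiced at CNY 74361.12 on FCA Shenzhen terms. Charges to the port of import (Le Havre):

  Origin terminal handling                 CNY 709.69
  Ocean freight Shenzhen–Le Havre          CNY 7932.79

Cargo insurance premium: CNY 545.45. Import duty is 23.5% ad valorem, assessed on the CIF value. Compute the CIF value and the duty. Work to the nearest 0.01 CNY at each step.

CIF = FCA price + pre-shipment costs + freight + insurance
CIF = 74361.12 + 709.69 + 7932.79 + 545.45 = 83549.05
Import duty = 83549.05 × 23.5% = 19634.03

CIF value: CNY 83549.05; import duty: CNY 19634.03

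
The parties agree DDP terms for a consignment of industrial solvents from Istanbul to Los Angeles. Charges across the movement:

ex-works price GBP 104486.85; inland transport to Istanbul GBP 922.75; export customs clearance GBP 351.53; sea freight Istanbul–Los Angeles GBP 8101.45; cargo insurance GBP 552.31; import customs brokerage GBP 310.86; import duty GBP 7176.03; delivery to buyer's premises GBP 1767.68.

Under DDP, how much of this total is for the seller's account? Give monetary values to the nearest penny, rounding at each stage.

DDP: the seller bears all costs including import duty.
Seller's account: goods 104486.85 + inland to port 922.75 + export clearance 351.53 + freight 8101.45 + insurance 552.31 + brokerage 310.86 + duty 7176.03 + delivery 1767.68 = 123669.46
Buyer's account: 0.00

Seller's account: GBP 123669.46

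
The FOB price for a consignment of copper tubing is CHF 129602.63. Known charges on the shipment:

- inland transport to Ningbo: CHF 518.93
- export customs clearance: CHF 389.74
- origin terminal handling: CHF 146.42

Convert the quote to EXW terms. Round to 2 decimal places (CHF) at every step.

From FOB to EXW, the seller no longer bears: inland to port, export clearance, origin terminal.
EXW price = 129602.63 − 518.93 − 389.74 − 146.42 = 128547.54

EXW price: CHF 128547.54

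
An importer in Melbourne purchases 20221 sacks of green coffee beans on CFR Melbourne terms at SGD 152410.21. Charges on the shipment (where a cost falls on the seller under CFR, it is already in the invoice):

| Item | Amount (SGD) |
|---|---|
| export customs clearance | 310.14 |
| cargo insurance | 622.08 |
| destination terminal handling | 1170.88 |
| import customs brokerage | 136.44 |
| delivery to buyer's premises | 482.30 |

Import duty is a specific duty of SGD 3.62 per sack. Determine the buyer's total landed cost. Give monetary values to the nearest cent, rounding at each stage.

CFR: the seller pays costs through ocean freight to the destination port, but not insurance.
Already in the invoice (seller's account under CFR): export clearance — exclude.
CIF value = CFR price + insurance = 152410.21 + 622.08 = 153032.29
Import duty = 20221 × 3.62 = 73200.02
Buyer bears: insurance 622.08 + destination terminal 1170.88 + brokerage 136.44 + delivery 482.30 + duty 73200.02 = 75611.72
Landed cost = invoice 152410.21 + 75611.72 = 228021.93

Total landed cost: SGD 228021.93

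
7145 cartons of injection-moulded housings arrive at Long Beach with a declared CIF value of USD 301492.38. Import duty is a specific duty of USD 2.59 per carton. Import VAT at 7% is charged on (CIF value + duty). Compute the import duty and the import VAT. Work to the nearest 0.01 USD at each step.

Import duty: USD 18505.55; import VAT: USD 22399.86

Import duty = 7145 × 2.59 = 18505.55
VAT base = CIF + duty = 301492.38 + 18505.55 = 319997.93
Import VAT = 319997.93 × 7% = 22399.86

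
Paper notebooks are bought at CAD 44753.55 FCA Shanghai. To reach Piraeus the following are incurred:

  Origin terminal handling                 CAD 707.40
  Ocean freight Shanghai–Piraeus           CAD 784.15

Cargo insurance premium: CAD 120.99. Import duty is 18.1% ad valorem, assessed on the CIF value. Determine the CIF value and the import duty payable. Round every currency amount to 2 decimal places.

CIF value: CAD 46366.09; import duty: CAD 8392.26

CIF = FCA price + pre-shipment costs + freight + insurance
CIF = 44753.55 + 707.40 + 784.15 + 120.99 = 46366.09
Import duty = 46366.09 × 18.1% = 8392.26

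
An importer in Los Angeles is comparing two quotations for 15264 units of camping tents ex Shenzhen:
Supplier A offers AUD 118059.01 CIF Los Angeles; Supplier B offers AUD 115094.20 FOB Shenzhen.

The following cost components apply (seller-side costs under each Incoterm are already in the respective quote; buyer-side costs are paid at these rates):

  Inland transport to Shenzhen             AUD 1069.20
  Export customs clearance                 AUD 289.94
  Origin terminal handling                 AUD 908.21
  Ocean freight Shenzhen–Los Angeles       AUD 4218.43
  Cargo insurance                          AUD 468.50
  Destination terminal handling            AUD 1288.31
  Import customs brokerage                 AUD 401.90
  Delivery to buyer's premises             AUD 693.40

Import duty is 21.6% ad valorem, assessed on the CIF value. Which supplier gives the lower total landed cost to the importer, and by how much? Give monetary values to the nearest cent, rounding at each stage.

Supplier A is cheaper by AUD 2094.09

Supplier A (CIF):
The CIF price already equals the CIF value: 118059.01
Import duty = 118059.01 × 21.6% = 25500.75
Buyer bears (A): 1288.31 + 401.90 + 693.40 = 2383.61
Landed cost (A) = invoice 118059.01 + 2383.61 + duty 25500.75 = 145943.37
Supplier B (FOB):
CIF value = FOB price + freight + insurance = 115094.20 + 4218.43 + 468.50 = 119781.13
Import duty = 119781.13 × 21.6% = 25872.72
Buyer bears (B): 4218.43 + 468.50 + 1288.31 + 401.90 + 693.40 = 7070.54
Landed cost (B) = invoice 115094.20 + 7070.54 + duty 25872.72 = 148037.46
Difference = |145943.37 − 148037.46| = 2094.09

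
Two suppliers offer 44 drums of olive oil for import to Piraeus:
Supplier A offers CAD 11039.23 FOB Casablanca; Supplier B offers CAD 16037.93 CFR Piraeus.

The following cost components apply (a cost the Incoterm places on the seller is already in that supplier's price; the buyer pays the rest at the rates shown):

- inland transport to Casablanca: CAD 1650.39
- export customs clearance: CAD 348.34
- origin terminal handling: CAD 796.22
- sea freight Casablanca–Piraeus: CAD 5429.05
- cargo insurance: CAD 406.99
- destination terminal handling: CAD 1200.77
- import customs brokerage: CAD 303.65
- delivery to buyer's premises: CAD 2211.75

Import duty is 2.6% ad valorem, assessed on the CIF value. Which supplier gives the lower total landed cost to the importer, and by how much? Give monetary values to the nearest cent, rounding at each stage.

Supplier B is cheaper by CAD 441.54

Supplier A (FOB):
CIF value = FOB price + freight + insurance = 11039.23 + 5429.05 + 406.99 = 16875.27
Import duty = 16875.27 × 2.6% = 438.76
Buyer bears (A): 5429.05 + 406.99 + 1200.77 + 303.65 + 2211.75 = 9552.21
Landed cost (A) = invoice 11039.23 + 9552.21 + duty 438.76 = 21030.20
Supplier B (CFR):
CIF value = CFR price + insurance = 16037.93 + 406.99 = 16444.92
Import duty = 16444.92 × 2.6% = 427.57
Buyer bears (B): 406.99 + 1200.77 + 303.65 + 2211.75 = 4123.16
Landed cost (B) = invoice 16037.93 + 4123.16 + duty 427.57 = 20588.66
Difference = |21030.20 − 20588.66| = 441.54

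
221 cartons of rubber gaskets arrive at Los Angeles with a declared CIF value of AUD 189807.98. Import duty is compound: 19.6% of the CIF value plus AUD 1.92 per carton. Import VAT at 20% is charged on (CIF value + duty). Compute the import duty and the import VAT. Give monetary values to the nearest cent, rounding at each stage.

Ad valorem component: 189807.98 × 19.6% = 37202.36
Specific component: 221 × 1.92 = 424.32
Import duty = 37202.36 + 424.32 = 37626.68
VAT base = CIF + duty = 189807.98 + 37626.68 = 227434.66
Import VAT = 227434.66 × 20% = 45486.93

Import duty: AUD 37626.68; import VAT: AUD 45486.93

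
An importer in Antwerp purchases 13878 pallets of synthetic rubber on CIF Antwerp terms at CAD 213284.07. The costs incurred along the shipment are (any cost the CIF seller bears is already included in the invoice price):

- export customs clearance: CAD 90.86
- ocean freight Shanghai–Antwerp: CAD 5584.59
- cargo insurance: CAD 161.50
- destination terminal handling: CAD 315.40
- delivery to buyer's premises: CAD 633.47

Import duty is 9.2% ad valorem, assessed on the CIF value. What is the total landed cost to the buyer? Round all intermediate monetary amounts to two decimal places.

Total landed cost: CAD 233855.07

CIF: the seller pays costs through ocean freight and marine insurance to the destination port.
Already in the invoice (seller's account under CIF): export clearance, freight, insurance — exclude.
The CIF price already equals the CIF value: 213284.07
Import duty = 213284.07 × 9.2% = 19622.13
Buyer bears: destination terminal 315.40 + delivery 633.47 + duty 19622.13 = 20571.00
Landed cost = invoice 213284.07 + 20571.00 = 233855.07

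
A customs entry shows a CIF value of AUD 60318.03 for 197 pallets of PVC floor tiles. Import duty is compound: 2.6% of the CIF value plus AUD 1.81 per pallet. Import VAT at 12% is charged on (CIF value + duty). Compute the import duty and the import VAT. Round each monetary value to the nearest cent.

Ad valorem component: 60318.03 × 2.6% = 1568.27
Specific component: 197 × 1.81 = 356.57
Import duty = 1568.27 + 356.57 = 1924.84
VAT base = CIF + duty = 60318.03 + 1924.84 = 62242.87
Import VAT = 62242.87 × 12% = 7469.14

Import duty: AUD 1924.84; import VAT: AUD 7469.14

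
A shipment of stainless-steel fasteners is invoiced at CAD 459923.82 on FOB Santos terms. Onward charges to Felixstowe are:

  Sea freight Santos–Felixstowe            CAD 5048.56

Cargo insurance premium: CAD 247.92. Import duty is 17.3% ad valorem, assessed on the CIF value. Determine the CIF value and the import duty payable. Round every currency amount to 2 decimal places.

CIF = FOB price + freight + insurance
CIF = 459923.82 + 5048.56 + 247.92 = 465220.30
Import duty = 465220.30 × 17.3% = 80483.11

CIF value: CAD 465220.30; import duty: CAD 80483.11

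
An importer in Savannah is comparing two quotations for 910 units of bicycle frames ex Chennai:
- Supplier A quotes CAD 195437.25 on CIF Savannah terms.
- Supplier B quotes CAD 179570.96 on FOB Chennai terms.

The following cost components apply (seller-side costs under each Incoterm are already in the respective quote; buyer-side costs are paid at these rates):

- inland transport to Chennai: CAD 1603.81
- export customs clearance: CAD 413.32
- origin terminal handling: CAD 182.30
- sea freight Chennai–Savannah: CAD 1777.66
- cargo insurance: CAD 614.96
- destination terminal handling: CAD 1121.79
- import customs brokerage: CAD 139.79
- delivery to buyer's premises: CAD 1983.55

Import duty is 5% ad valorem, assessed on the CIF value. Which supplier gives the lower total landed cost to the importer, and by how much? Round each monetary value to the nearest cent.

Supplier B is cheaper by CAD 14147.35

Supplier A (CIF):
The CIF price already equals the CIF value: 195437.25
Import duty = 195437.25 × 5% = 9771.86
Buyer bears (A): 1121.79 + 139.79 + 1983.55 = 3245.13
Landed cost (A) = invoice 195437.25 + 3245.13 + duty 9771.86 = 208454.24
Supplier B (FOB):
CIF value = FOB price + freight + insurance = 179570.96 + 1777.66 + 614.96 = 181963.58
Import duty = 181963.58 × 5% = 9098.18
Buyer bears (B): 1777.66 + 614.96 + 1121.79 + 139.79 + 1983.55 = 5637.75
Landed cost (B) = invoice 179570.96 + 5637.75 + duty 9098.18 = 194306.89
Difference = |208454.24 − 194306.89| = 14147.35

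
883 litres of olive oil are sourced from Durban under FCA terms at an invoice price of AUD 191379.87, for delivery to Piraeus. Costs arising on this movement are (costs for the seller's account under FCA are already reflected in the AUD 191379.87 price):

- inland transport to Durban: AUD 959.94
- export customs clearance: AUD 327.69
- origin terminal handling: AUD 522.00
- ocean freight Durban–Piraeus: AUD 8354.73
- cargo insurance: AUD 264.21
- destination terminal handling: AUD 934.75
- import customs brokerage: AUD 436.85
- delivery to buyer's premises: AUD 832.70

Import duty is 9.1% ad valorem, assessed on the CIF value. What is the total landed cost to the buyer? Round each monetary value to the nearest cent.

Total landed cost: AUD 220972.50

FCA: the seller delivers export-cleared goods to the carrier; the buyer bears costs from that point.
Already in the invoice (seller's account under FCA): inland to port, export clearance — exclude.
CIF value = FCA price + origin terminal + freight + insurance = 191379.87 + 522.00 + 8354.73 + 264.21 = 200520.81
Import duty = 200520.81 × 9.1% = 18247.39
Buyer bears: origin terminal 522.00 + freight 8354.73 + insurance 264.21 + destination terminal 934.75 + brokerage 436.85 + delivery 832.70 + duty 18247.39 = 29592.63
Landed cost = invoice 191379.87 + 29592.63 = 220972.50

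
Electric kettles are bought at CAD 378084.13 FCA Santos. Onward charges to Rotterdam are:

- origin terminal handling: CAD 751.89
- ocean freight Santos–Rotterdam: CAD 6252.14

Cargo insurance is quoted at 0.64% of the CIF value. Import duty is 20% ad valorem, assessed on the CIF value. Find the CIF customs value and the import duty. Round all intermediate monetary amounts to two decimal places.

Let C be the CIF value. C = FCA price + pre-shipment costs + freight + 0.64% × C
C − 0.64% × C = 378084.13 + 751.89 + 6252.14
0.9936 × C = 385088.16
C = 385088.16 / 0.9936 = 387568.60
Insurance premium = 0.64% × 387568.60 = 2480.44
Import duty = 387568.60 × 20% = 77513.72

CIF value: CAD 387568.60; import duty: CAD 77513.72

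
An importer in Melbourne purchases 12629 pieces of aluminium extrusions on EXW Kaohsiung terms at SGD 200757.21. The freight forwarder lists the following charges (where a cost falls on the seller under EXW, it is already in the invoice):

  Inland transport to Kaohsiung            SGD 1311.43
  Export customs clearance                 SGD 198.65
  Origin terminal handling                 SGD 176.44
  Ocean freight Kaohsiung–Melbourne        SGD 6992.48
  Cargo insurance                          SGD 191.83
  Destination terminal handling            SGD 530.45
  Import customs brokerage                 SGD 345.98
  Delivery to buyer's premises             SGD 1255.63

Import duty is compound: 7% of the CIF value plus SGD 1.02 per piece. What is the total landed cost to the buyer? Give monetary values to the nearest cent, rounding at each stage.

Total landed cost: SGD 239315.64

EXW: the seller makes goods available at their premises; the buyer bears all onward costs.
CIF value = EXW price + inland to port + export clearance + origin terminal + freight + insurance = 200757.21 + 1311.43 + 198.65 + 176.44 + 6992.48 + 191.83 = 209628.04
Ad valorem component: 209628.04 × 7% = 14673.96
Specific component: 12629 × 1.02 = 12881.58
Import duty = 14673.96 + 12881.58 = 27555.54
Buyer bears: inland to port 1311.43 + export clearance 198.65 + origin terminal 176.44 + freight 6992.48 + insurance 191.83 + destination terminal 530.45 + brokerage 345.98 + delivery 1255.63 + duty 27555.54 = 38558.43
Landed cost = invoice 200757.21 + 38558.43 = 239315.64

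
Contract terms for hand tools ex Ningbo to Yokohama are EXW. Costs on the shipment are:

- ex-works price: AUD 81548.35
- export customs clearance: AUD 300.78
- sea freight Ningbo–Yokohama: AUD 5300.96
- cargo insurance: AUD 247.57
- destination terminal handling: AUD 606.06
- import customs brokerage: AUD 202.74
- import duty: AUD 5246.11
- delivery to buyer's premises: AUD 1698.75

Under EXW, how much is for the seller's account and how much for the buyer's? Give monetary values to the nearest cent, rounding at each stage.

EXW: the seller makes goods available at their premises; the buyer bears all onward costs.
Seller's account: goods 81548.35 = 81548.35
Buyer's account: export clearance 300.78 + freight 5300.96 + insurance 247.57 + destination terminal 606.06 + brokerage 202.74 + duty 5246.11 + delivery 1698.75 = 13602.97

Seller: AUD 81548.35; buyer: AUD 13602.97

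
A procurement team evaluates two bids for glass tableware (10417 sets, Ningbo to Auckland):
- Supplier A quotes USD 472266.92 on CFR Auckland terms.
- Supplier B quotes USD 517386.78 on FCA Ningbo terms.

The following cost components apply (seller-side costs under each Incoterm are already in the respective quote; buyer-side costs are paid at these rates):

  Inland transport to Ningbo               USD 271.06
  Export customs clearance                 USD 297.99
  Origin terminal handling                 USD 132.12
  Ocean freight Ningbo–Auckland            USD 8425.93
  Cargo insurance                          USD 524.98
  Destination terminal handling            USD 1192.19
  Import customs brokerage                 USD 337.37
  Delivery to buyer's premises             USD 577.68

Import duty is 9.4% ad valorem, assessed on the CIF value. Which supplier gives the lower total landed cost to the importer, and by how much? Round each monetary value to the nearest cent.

Supplier A (CFR):
CIF value = CFR price + insurance = 472266.92 + 524.98 = 472791.90
Import duty = 472791.90 × 9.4% = 44442.44
Buyer bears (A): 524.98 + 1192.19 + 337.37 + 577.68 = 2632.22
Landed cost (A) = invoice 472266.92 + 2632.22 + duty 44442.44 = 519341.58
Supplier B (FCA):
CIF value = FCA price + origin terminal + freight + insurance = 517386.78 + 132.12 + 8425.93 + 524.98 = 526469.81
Import duty = 526469.81 × 9.4% = 49488.16
Buyer bears (B): 132.12 + 8425.93 + 524.98 + 1192.19 + 337.37 + 577.68 = 11190.27
Landed cost (B) = invoice 517386.78 + 11190.27 + duty 49488.16 = 578065.21
Difference = |519341.58 − 578065.21| = 58723.63

Supplier A is cheaper by USD 58723.63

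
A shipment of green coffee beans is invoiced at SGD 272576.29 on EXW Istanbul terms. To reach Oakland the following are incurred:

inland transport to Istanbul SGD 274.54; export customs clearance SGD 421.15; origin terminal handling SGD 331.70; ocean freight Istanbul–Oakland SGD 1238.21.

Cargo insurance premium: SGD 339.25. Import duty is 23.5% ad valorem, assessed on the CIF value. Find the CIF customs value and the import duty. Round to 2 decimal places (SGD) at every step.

CIF value: SGD 275181.14; import duty: SGD 64667.57

CIF = EXW price + pre-shipment costs + freight + insurance
CIF = 272576.29 + 274.54 + 421.15 + 331.70 + 1238.21 + 339.25 = 275181.14
Import duty = 275181.14 × 23.5% = 64667.57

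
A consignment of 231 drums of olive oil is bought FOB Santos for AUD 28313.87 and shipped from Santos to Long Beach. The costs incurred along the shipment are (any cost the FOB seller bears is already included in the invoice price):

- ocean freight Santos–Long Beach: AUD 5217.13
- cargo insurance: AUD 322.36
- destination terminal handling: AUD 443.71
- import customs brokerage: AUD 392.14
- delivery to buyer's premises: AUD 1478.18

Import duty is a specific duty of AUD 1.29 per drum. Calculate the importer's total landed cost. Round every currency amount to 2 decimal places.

Total landed cost: AUD 36465.38

FOB: the seller bears costs until goods are on board at the origin port; the buyer bears freight, insurance and all costs thereafter.
CIF value = FOB price + freight + insurance = 28313.87 + 5217.13 + 322.36 = 33853.36
Import duty = 231 × 1.29 = 297.99
Buyer bears: freight 5217.13 + insurance 322.36 + destination terminal 443.71 + brokerage 392.14 + delivery 1478.18 + duty 297.99 = 8151.51
Landed cost = invoice 28313.87 + 8151.51 = 36465.38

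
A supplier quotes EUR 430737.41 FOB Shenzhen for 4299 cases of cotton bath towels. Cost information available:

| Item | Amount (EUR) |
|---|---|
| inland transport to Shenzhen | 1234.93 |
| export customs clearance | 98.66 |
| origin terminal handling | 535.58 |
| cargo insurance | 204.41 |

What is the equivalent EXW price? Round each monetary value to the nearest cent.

EXW price: EUR 428868.24

Not relevant to the conversion: insurance — on the buyer under both terms; not part of either seller's price.
From FOB to EXW, the seller no longer bears: inland to port, export clearance, origin terminal.
EXW price = 430737.41 − 1234.93 − 98.66 − 535.58 = 428868.24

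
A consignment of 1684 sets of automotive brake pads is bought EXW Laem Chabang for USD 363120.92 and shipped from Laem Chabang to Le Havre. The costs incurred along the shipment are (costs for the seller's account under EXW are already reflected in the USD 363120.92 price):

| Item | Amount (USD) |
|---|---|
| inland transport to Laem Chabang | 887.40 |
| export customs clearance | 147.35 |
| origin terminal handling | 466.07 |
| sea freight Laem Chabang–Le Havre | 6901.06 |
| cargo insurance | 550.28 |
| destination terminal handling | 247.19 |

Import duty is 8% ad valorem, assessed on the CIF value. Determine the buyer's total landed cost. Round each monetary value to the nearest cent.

EXW: the seller makes goods available at their premises; the buyer bears all onward costs.
CIF value = EXW price + inland to port + export clearance + origin terminal + freight + insurance = 363120.92 + 887.40 + 147.35 + 466.07 + 6901.06 + 550.28 = 372073.08
Import duty = 372073.08 × 8% = 29765.85
Buyer bears: inland to port 887.40 + export clearance 147.35 + origin terminal 466.07 + freight 6901.06 + insurance 550.28 + destination terminal 247.19 + duty 29765.85 = 38965.20
Landed cost = invoice 363120.92 + 38965.20 = 402086.12

Total landed cost: USD 402086.12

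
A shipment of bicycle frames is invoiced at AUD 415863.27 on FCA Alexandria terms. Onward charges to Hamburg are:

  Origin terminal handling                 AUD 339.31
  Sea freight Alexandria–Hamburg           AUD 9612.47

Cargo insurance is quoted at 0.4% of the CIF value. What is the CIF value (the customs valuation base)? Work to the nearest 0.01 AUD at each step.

Let C be the CIF value. C = FCA price + pre-shipment costs + freight + 0.4% × C
C − 0.4% × C = 415863.27 + 339.31 + 9612.47
0.996 × C = 425815.05
C = 425815.05 / 0.996 = 427525.15
Insurance premium = 0.4% × 427525.15 = 1710.10

CIF value: AUD 427525.15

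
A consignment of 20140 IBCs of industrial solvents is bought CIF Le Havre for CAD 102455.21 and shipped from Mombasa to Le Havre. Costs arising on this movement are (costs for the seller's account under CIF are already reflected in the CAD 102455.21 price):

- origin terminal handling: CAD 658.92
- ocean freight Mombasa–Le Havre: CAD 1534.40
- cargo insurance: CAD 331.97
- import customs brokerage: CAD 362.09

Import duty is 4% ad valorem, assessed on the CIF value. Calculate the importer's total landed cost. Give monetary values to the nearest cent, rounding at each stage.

CIF: the seller pays costs through ocean freight and marine insurance to the destination port.
Already in the invoice (seller's account under CIF): origin terminal, freight, insurance — exclude.
The CIF price already equals the CIF value: 102455.21
Import duty = 102455.21 × 4% = 4098.21
Buyer bears: brokerage 362.09 + duty 4098.21 = 4460.30
Landed cost = invoice 102455.21 + 4460.30 = 106915.51

Total landed cost: CAD 106915.51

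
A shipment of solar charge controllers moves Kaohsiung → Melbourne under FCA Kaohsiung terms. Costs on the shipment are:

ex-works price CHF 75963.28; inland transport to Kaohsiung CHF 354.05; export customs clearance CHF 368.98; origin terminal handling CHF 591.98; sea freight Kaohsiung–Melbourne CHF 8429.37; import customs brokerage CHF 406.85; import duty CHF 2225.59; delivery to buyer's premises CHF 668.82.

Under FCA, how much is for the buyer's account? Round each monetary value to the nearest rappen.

Buyer's account: CHF 12322.61

FCA: the seller delivers export-cleared goods to the carrier; the buyer bears costs from that point.
Seller's account: goods 75963.28 + inland to port 354.05 + export clearance 368.98 = 76686.31
Buyer's account: origin terminal 591.98 + freight 8429.37 + brokerage 406.85 + duty 2225.59 + delivery 668.82 = 12322.61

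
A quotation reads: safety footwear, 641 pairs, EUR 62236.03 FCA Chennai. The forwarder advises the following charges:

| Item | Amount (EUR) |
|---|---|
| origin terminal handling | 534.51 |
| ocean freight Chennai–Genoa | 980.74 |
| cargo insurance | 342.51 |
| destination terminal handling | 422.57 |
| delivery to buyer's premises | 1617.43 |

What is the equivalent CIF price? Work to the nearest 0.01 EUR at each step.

Not relevant to the conversion: delivery, destination terminal — on the buyer under both terms; not part of either seller's price.
From FCA to CIF, the seller additionally bears: origin terminal, freight, insurance.
CIF price = 62236.03 + 534.51 + 980.74 + 342.51 = 64093.79

CIF price: EUR 64093.79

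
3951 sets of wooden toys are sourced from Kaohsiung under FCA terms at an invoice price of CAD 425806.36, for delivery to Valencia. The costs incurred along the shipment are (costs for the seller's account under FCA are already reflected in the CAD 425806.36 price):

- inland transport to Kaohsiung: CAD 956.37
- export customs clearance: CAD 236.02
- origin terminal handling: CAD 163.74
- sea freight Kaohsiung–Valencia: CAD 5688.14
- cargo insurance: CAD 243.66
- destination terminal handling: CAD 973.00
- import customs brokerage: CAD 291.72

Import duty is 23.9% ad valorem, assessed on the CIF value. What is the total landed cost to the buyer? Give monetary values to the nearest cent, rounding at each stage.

FCA: the seller delivers export-cleared goods to the carrier; the buyer bears costs from that point.
Already in the invoice (seller's account under FCA): inland to port, export clearance — exclude.
CIF value = FCA price + origin terminal + freight + insurance = 425806.36 + 163.74 + 5688.14 + 243.66 = 431901.90
Import duty = 431901.90 × 23.9% = 103224.55
Buyer bears: origin terminal 163.74 + freight 5688.14 + insurance 243.66 + destination terminal 973.00 + brokerage 291.72 + duty 103224.55 = 110584.81
Landed cost = invoice 425806.36 + 110584.81 = 536391.17

Total landed cost: CAD 536391.17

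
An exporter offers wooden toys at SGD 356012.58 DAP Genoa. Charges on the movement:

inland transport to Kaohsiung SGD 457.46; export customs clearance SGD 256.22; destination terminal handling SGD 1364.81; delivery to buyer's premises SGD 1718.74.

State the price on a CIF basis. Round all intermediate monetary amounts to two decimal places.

CIF price: SGD 352929.03

Not relevant to the conversion: inland to port, export clearance — on the seller under both DAP and CIF; already in the DAP price and stays in the CIF price.
From DAP to CIF, the seller no longer bears: destination terminal, delivery.
CIF price = 356012.58 − 1364.81 − 1718.74 = 352929.03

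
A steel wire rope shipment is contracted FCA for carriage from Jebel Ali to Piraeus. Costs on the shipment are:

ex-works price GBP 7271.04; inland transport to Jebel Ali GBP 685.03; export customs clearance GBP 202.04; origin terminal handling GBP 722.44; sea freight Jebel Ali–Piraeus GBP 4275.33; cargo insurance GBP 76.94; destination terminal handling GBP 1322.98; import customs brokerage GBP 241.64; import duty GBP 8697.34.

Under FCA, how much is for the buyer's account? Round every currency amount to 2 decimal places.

FCA: the seller delivers export-cleared goods to the carrier; the buyer bears costs from that point.
Seller's account: goods 7271.04 + inland to port 685.03 + export clearance 202.04 = 8158.11
Buyer's account: origin terminal 722.44 + freight 4275.33 + insurance 76.94 + destination terminal 1322.98 + brokerage 241.64 + duty 8697.34 = 15336.67

Buyer's account: GBP 15336.67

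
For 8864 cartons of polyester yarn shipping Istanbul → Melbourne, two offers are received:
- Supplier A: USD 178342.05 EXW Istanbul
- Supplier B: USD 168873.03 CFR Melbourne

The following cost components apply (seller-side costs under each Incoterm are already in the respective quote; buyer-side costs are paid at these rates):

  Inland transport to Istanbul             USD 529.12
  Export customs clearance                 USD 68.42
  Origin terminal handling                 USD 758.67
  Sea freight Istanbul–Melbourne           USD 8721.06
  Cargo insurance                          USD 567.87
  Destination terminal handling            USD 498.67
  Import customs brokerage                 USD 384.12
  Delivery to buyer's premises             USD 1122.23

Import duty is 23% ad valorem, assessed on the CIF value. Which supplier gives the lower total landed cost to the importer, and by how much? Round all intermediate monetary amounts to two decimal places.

Supplier A (EXW):
CIF value = EXW price + inland to port + export clearance + origin terminal + freight + insurance = 178342.05 + 529.12 + 68.42 + 758.67 + 8721.06 + 567.87 = 188987.19
Import duty = 188987.19 × 23% = 43467.05
Buyer bears (A): 529.12 + 68.42 + 758.67 + 8721.06 + 567.87 + 498.67 + 384.12 + 1122.23 = 12650.16
Landed cost (A) = invoice 178342.05 + 12650.16 + duty 43467.05 = 234459.26
Supplier B (CFR):
CIF value = CFR price + insurance = 168873.03 + 567.87 = 169440.90
Import duty = 169440.90 × 23% = 38971.41
Buyer bears (B): 567.87 + 498.67 + 384.12 + 1122.23 = 2572.89
Landed cost (B) = invoice 168873.03 + 2572.89 + duty 38971.41 = 210417.33
Difference = |234459.26 − 210417.33| = 24041.93

Supplier B is cheaper by USD 24041.93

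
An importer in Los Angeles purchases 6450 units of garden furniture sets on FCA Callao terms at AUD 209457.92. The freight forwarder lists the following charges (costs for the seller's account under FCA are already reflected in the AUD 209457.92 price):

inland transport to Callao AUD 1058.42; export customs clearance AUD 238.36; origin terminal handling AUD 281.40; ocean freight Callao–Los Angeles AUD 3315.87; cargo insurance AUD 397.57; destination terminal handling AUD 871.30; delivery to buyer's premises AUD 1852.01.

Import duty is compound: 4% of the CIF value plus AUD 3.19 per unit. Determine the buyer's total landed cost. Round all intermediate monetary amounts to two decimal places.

FCA: the seller delivers export-cleared goods to the carrier; the buyer bears costs from that point.
Already in the invoice (seller's account under FCA): inland to port, export clearance — exclude.
CIF value = FCA price + origin terminal + freight + insurance = 209457.92 + 281.40 + 3315.87 + 397.57 = 213452.76
Ad valorem component: 213452.76 × 4% = 8538.11
Specific component: 6450 × 3.19 = 20575.50
Import duty = 8538.11 + 20575.50 = 29113.61
Buyer bears: origin terminal 281.40 + freight 3315.87 + insurance 397.57 + destination terminal 871.30 + delivery 1852.01 + duty 29113.61 = 35831.76
Landed cost = invoice 209457.92 + 35831.76 = 245289.68

Total landed cost: AUD 245289.68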